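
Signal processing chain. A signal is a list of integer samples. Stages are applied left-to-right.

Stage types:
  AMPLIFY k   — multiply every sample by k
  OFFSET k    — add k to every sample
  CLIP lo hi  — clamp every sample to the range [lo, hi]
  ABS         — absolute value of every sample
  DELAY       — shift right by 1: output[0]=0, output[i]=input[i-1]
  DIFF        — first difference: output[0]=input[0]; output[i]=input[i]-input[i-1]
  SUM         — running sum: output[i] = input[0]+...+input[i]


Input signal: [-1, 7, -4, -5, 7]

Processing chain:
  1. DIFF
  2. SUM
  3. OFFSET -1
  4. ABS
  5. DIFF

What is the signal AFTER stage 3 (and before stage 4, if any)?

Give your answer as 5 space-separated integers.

Input: [-1, 7, -4, -5, 7]
Stage 1 (DIFF): s[0]=-1, 7--1=8, -4-7=-11, -5--4=-1, 7--5=12 -> [-1, 8, -11, -1, 12]
Stage 2 (SUM): sum[0..0]=-1, sum[0..1]=7, sum[0..2]=-4, sum[0..3]=-5, sum[0..4]=7 -> [-1, 7, -4, -5, 7]
Stage 3 (OFFSET -1): -1+-1=-2, 7+-1=6, -4+-1=-5, -5+-1=-6, 7+-1=6 -> [-2, 6, -5, -6, 6]

Answer: -2 6 -5 -6 6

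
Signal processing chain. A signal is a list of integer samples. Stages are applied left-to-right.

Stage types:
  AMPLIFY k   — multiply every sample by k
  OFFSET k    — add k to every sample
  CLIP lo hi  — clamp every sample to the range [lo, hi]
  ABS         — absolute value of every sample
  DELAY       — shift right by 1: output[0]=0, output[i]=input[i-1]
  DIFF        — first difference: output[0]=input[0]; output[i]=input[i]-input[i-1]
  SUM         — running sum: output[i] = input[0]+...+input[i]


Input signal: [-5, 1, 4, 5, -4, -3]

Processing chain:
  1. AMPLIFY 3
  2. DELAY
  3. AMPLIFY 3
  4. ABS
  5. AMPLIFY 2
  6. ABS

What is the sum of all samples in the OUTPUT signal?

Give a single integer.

Answer: 342

Derivation:
Input: [-5, 1, 4, 5, -4, -3]
Stage 1 (AMPLIFY 3): -5*3=-15, 1*3=3, 4*3=12, 5*3=15, -4*3=-12, -3*3=-9 -> [-15, 3, 12, 15, -12, -9]
Stage 2 (DELAY): [0, -15, 3, 12, 15, -12] = [0, -15, 3, 12, 15, -12] -> [0, -15, 3, 12, 15, -12]
Stage 3 (AMPLIFY 3): 0*3=0, -15*3=-45, 3*3=9, 12*3=36, 15*3=45, -12*3=-36 -> [0, -45, 9, 36, 45, -36]
Stage 4 (ABS): |0|=0, |-45|=45, |9|=9, |36|=36, |45|=45, |-36|=36 -> [0, 45, 9, 36, 45, 36]
Stage 5 (AMPLIFY 2): 0*2=0, 45*2=90, 9*2=18, 36*2=72, 45*2=90, 36*2=72 -> [0, 90, 18, 72, 90, 72]
Stage 6 (ABS): |0|=0, |90|=90, |18|=18, |72|=72, |90|=90, |72|=72 -> [0, 90, 18, 72, 90, 72]
Output sum: 342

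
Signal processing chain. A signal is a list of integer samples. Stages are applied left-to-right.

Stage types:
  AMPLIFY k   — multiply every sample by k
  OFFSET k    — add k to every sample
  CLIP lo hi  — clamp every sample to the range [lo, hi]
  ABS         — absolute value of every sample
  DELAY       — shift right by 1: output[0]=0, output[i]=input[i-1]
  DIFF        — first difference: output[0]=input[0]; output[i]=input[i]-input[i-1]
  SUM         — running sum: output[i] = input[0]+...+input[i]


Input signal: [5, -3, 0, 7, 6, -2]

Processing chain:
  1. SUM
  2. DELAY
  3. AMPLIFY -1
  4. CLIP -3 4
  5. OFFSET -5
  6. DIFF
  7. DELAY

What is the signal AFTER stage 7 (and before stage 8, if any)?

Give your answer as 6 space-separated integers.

Input: [5, -3, 0, 7, 6, -2]
Stage 1 (SUM): sum[0..0]=5, sum[0..1]=2, sum[0..2]=2, sum[0..3]=9, sum[0..4]=15, sum[0..5]=13 -> [5, 2, 2, 9, 15, 13]
Stage 2 (DELAY): [0, 5, 2, 2, 9, 15] = [0, 5, 2, 2, 9, 15] -> [0, 5, 2, 2, 9, 15]
Stage 3 (AMPLIFY -1): 0*-1=0, 5*-1=-5, 2*-1=-2, 2*-1=-2, 9*-1=-9, 15*-1=-15 -> [0, -5, -2, -2, -9, -15]
Stage 4 (CLIP -3 4): clip(0,-3,4)=0, clip(-5,-3,4)=-3, clip(-2,-3,4)=-2, clip(-2,-3,4)=-2, clip(-9,-3,4)=-3, clip(-15,-3,4)=-3 -> [0, -3, -2, -2, -3, -3]
Stage 5 (OFFSET -5): 0+-5=-5, -3+-5=-8, -2+-5=-7, -2+-5=-7, -3+-5=-8, -3+-5=-8 -> [-5, -8, -7, -7, -8, -8]
Stage 6 (DIFF): s[0]=-5, -8--5=-3, -7--8=1, -7--7=0, -8--7=-1, -8--8=0 -> [-5, -3, 1, 0, -1, 0]
Stage 7 (DELAY): [0, -5, -3, 1, 0, -1] = [0, -5, -3, 1, 0, -1] -> [0, -5, -3, 1, 0, -1]

Answer: 0 -5 -3 1 0 -1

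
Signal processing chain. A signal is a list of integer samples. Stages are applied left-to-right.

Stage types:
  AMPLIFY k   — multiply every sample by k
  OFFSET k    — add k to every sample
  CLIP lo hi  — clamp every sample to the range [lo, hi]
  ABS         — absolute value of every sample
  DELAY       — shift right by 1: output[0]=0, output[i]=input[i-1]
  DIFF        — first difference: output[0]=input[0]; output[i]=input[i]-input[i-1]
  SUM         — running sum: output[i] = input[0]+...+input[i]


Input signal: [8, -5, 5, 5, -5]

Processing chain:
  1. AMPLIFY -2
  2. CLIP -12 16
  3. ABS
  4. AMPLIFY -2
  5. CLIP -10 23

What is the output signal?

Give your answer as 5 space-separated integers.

Answer: -10 -10 -10 -10 -10

Derivation:
Input: [8, -5, 5, 5, -5]
Stage 1 (AMPLIFY -2): 8*-2=-16, -5*-2=10, 5*-2=-10, 5*-2=-10, -5*-2=10 -> [-16, 10, -10, -10, 10]
Stage 2 (CLIP -12 16): clip(-16,-12,16)=-12, clip(10,-12,16)=10, clip(-10,-12,16)=-10, clip(-10,-12,16)=-10, clip(10,-12,16)=10 -> [-12, 10, -10, -10, 10]
Stage 3 (ABS): |-12|=12, |10|=10, |-10|=10, |-10|=10, |10|=10 -> [12, 10, 10, 10, 10]
Stage 4 (AMPLIFY -2): 12*-2=-24, 10*-2=-20, 10*-2=-20, 10*-2=-20, 10*-2=-20 -> [-24, -20, -20, -20, -20]
Stage 5 (CLIP -10 23): clip(-24,-10,23)=-10, clip(-20,-10,23)=-10, clip(-20,-10,23)=-10, clip(-20,-10,23)=-10, clip(-20,-10,23)=-10 -> [-10, -10, -10, -10, -10]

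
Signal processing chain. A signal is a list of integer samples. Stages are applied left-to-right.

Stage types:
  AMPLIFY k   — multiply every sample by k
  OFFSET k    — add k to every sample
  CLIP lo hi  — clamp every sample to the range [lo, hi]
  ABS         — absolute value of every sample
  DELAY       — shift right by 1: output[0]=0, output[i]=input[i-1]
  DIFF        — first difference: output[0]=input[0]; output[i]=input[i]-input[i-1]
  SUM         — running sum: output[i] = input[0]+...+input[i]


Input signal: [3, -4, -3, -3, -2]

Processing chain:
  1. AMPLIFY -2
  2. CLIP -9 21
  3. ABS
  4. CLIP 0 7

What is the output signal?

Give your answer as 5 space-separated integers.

Input: [3, -4, -3, -3, -2]
Stage 1 (AMPLIFY -2): 3*-2=-6, -4*-2=8, -3*-2=6, -3*-2=6, -2*-2=4 -> [-6, 8, 6, 6, 4]
Stage 2 (CLIP -9 21): clip(-6,-9,21)=-6, clip(8,-9,21)=8, clip(6,-9,21)=6, clip(6,-9,21)=6, clip(4,-9,21)=4 -> [-6, 8, 6, 6, 4]
Stage 3 (ABS): |-6|=6, |8|=8, |6|=6, |6|=6, |4|=4 -> [6, 8, 6, 6, 4]
Stage 4 (CLIP 0 7): clip(6,0,7)=6, clip(8,0,7)=7, clip(6,0,7)=6, clip(6,0,7)=6, clip(4,0,7)=4 -> [6, 7, 6, 6, 4]

Answer: 6 7 6 6 4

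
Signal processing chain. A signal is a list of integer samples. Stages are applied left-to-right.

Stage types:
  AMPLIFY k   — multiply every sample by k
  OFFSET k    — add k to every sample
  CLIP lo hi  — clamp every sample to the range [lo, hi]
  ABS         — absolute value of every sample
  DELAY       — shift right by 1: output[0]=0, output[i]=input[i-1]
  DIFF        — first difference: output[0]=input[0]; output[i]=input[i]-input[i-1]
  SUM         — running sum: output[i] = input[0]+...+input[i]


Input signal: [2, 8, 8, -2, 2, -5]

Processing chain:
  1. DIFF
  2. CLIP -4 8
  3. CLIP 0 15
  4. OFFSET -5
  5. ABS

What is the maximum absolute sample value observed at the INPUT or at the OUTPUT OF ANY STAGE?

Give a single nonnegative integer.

Input: [2, 8, 8, -2, 2, -5] (max |s|=8)
Stage 1 (DIFF): s[0]=2, 8-2=6, 8-8=0, -2-8=-10, 2--2=4, -5-2=-7 -> [2, 6, 0, -10, 4, -7] (max |s|=10)
Stage 2 (CLIP -4 8): clip(2,-4,8)=2, clip(6,-4,8)=6, clip(0,-4,8)=0, clip(-10,-4,8)=-4, clip(4,-4,8)=4, clip(-7,-4,8)=-4 -> [2, 6, 0, -4, 4, -4] (max |s|=6)
Stage 3 (CLIP 0 15): clip(2,0,15)=2, clip(6,0,15)=6, clip(0,0,15)=0, clip(-4,0,15)=0, clip(4,0,15)=4, clip(-4,0,15)=0 -> [2, 6, 0, 0, 4, 0] (max |s|=6)
Stage 4 (OFFSET -5): 2+-5=-3, 6+-5=1, 0+-5=-5, 0+-5=-5, 4+-5=-1, 0+-5=-5 -> [-3, 1, -5, -5, -1, -5] (max |s|=5)
Stage 5 (ABS): |-3|=3, |1|=1, |-5|=5, |-5|=5, |-1|=1, |-5|=5 -> [3, 1, 5, 5, 1, 5] (max |s|=5)
Overall max amplitude: 10

Answer: 10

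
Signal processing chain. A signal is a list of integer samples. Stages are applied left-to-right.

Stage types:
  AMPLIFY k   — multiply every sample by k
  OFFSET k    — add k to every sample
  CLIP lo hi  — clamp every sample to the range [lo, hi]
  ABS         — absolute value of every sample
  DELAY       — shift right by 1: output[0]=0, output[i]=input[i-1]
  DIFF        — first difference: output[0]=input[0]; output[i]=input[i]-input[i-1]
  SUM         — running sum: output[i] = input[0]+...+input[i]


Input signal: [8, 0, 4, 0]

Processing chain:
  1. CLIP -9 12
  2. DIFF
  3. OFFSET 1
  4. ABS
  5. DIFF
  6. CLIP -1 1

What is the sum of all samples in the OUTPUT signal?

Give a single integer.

Input: [8, 0, 4, 0]
Stage 1 (CLIP -9 12): clip(8,-9,12)=8, clip(0,-9,12)=0, clip(4,-9,12)=4, clip(0,-9,12)=0 -> [8, 0, 4, 0]
Stage 2 (DIFF): s[0]=8, 0-8=-8, 4-0=4, 0-4=-4 -> [8, -8, 4, -4]
Stage 3 (OFFSET 1): 8+1=9, -8+1=-7, 4+1=5, -4+1=-3 -> [9, -7, 5, -3]
Stage 4 (ABS): |9|=9, |-7|=7, |5|=5, |-3|=3 -> [9, 7, 5, 3]
Stage 5 (DIFF): s[0]=9, 7-9=-2, 5-7=-2, 3-5=-2 -> [9, -2, -2, -2]
Stage 6 (CLIP -1 1): clip(9,-1,1)=1, clip(-2,-1,1)=-1, clip(-2,-1,1)=-1, clip(-2,-1,1)=-1 -> [1, -1, -1, -1]
Output sum: -2

Answer: -2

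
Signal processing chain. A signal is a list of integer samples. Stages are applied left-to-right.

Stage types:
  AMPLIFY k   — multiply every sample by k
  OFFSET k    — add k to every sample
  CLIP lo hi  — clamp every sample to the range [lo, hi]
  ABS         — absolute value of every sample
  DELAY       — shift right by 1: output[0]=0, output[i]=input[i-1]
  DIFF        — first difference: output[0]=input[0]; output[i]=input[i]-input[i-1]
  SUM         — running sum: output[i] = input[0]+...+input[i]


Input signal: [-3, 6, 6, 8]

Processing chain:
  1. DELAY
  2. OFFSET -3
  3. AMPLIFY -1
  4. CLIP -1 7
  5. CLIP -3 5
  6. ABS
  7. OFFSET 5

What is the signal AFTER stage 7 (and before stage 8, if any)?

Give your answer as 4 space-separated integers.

Answer: 8 10 6 6

Derivation:
Input: [-3, 6, 6, 8]
Stage 1 (DELAY): [0, -3, 6, 6] = [0, -3, 6, 6] -> [0, -3, 6, 6]
Stage 2 (OFFSET -3): 0+-3=-3, -3+-3=-6, 6+-3=3, 6+-3=3 -> [-3, -6, 3, 3]
Stage 3 (AMPLIFY -1): -3*-1=3, -6*-1=6, 3*-1=-3, 3*-1=-3 -> [3, 6, -3, -3]
Stage 4 (CLIP -1 7): clip(3,-1,7)=3, clip(6,-1,7)=6, clip(-3,-1,7)=-1, clip(-3,-1,7)=-1 -> [3, 6, -1, -1]
Stage 5 (CLIP -3 5): clip(3,-3,5)=3, clip(6,-3,5)=5, clip(-1,-3,5)=-1, clip(-1,-3,5)=-1 -> [3, 5, -1, -1]
Stage 6 (ABS): |3|=3, |5|=5, |-1|=1, |-1|=1 -> [3, 5, 1, 1]
Stage 7 (OFFSET 5): 3+5=8, 5+5=10, 1+5=6, 1+5=6 -> [8, 10, 6, 6]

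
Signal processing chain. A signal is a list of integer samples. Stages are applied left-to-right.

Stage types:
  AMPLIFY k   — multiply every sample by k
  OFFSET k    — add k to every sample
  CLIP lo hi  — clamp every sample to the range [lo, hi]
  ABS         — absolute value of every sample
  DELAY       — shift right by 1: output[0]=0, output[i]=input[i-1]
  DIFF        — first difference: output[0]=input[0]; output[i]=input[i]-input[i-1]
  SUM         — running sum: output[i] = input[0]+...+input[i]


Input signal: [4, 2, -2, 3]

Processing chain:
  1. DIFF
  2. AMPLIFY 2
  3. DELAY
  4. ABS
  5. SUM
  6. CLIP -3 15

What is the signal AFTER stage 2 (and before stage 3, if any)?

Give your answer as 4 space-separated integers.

Answer: 8 -4 -8 10

Derivation:
Input: [4, 2, -2, 3]
Stage 1 (DIFF): s[0]=4, 2-4=-2, -2-2=-4, 3--2=5 -> [4, -2, -4, 5]
Stage 2 (AMPLIFY 2): 4*2=8, -2*2=-4, -4*2=-8, 5*2=10 -> [8, -4, -8, 10]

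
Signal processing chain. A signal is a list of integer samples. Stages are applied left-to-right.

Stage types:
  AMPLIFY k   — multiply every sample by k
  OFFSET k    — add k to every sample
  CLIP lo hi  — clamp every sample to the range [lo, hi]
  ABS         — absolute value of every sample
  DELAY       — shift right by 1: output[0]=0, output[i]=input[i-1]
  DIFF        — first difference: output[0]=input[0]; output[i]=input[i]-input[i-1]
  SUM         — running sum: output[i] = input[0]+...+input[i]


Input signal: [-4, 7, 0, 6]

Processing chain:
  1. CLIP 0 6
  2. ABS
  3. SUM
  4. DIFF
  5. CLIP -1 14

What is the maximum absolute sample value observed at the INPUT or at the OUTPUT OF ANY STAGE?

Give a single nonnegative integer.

Answer: 12

Derivation:
Input: [-4, 7, 0, 6] (max |s|=7)
Stage 1 (CLIP 0 6): clip(-4,0,6)=0, clip(7,0,6)=6, clip(0,0,6)=0, clip(6,0,6)=6 -> [0, 6, 0, 6] (max |s|=6)
Stage 2 (ABS): |0|=0, |6|=6, |0|=0, |6|=6 -> [0, 6, 0, 6] (max |s|=6)
Stage 3 (SUM): sum[0..0]=0, sum[0..1]=6, sum[0..2]=6, sum[0..3]=12 -> [0, 6, 6, 12] (max |s|=12)
Stage 4 (DIFF): s[0]=0, 6-0=6, 6-6=0, 12-6=6 -> [0, 6, 0, 6] (max |s|=6)
Stage 5 (CLIP -1 14): clip(0,-1,14)=0, clip(6,-1,14)=6, clip(0,-1,14)=0, clip(6,-1,14)=6 -> [0, 6, 0, 6] (max |s|=6)
Overall max amplitude: 12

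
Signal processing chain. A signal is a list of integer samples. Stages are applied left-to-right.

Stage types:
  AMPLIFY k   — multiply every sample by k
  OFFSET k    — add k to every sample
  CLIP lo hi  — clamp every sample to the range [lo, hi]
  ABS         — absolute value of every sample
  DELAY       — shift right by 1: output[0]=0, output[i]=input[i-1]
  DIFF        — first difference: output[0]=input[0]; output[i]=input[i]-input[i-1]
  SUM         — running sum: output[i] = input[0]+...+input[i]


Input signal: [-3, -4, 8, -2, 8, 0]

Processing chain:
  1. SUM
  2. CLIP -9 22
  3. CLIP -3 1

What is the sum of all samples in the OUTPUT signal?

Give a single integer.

Answer: -4

Derivation:
Input: [-3, -4, 8, -2, 8, 0]
Stage 1 (SUM): sum[0..0]=-3, sum[0..1]=-7, sum[0..2]=1, sum[0..3]=-1, sum[0..4]=7, sum[0..5]=7 -> [-3, -7, 1, -1, 7, 7]
Stage 2 (CLIP -9 22): clip(-3,-9,22)=-3, clip(-7,-9,22)=-7, clip(1,-9,22)=1, clip(-1,-9,22)=-1, clip(7,-9,22)=7, clip(7,-9,22)=7 -> [-3, -7, 1, -1, 7, 7]
Stage 3 (CLIP -3 1): clip(-3,-3,1)=-3, clip(-7,-3,1)=-3, clip(1,-3,1)=1, clip(-1,-3,1)=-1, clip(7,-3,1)=1, clip(7,-3,1)=1 -> [-3, -3, 1, -1, 1, 1]
Output sum: -4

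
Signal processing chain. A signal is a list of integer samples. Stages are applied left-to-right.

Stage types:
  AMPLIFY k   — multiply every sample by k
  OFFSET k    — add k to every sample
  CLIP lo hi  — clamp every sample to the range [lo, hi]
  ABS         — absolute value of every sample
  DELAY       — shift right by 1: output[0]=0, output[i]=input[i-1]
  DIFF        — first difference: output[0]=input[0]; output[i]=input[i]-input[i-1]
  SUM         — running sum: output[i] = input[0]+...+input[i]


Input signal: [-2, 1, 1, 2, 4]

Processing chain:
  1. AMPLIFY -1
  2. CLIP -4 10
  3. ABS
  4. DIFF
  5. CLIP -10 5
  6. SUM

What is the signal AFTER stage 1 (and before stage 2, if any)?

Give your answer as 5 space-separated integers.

Input: [-2, 1, 1, 2, 4]
Stage 1 (AMPLIFY -1): -2*-1=2, 1*-1=-1, 1*-1=-1, 2*-1=-2, 4*-1=-4 -> [2, -1, -1, -2, -4]

Answer: 2 -1 -1 -2 -4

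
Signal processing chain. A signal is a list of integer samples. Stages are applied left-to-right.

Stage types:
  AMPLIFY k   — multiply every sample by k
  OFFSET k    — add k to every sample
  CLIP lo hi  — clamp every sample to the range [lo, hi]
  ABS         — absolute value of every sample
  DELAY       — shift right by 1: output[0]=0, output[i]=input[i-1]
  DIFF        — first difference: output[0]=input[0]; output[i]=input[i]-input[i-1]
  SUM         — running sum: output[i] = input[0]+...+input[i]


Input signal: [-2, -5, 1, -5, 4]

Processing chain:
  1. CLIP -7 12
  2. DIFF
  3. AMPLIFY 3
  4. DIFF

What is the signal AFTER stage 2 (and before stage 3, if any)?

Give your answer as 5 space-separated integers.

Input: [-2, -5, 1, -5, 4]
Stage 1 (CLIP -7 12): clip(-2,-7,12)=-2, clip(-5,-7,12)=-5, clip(1,-7,12)=1, clip(-5,-7,12)=-5, clip(4,-7,12)=4 -> [-2, -5, 1, -5, 4]
Stage 2 (DIFF): s[0]=-2, -5--2=-3, 1--5=6, -5-1=-6, 4--5=9 -> [-2, -3, 6, -6, 9]

Answer: -2 -3 6 -6 9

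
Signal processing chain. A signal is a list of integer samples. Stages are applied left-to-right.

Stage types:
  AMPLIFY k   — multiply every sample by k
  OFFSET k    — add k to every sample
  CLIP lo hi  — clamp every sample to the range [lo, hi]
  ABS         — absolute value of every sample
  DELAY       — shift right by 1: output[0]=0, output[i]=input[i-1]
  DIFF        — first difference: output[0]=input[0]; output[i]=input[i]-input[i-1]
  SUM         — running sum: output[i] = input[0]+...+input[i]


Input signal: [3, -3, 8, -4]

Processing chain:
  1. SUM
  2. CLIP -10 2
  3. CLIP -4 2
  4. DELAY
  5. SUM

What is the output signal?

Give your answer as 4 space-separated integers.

Answer: 0 2 2 4

Derivation:
Input: [3, -3, 8, -4]
Stage 1 (SUM): sum[0..0]=3, sum[0..1]=0, sum[0..2]=8, sum[0..3]=4 -> [3, 0, 8, 4]
Stage 2 (CLIP -10 2): clip(3,-10,2)=2, clip(0,-10,2)=0, clip(8,-10,2)=2, clip(4,-10,2)=2 -> [2, 0, 2, 2]
Stage 3 (CLIP -4 2): clip(2,-4,2)=2, clip(0,-4,2)=0, clip(2,-4,2)=2, clip(2,-4,2)=2 -> [2, 0, 2, 2]
Stage 4 (DELAY): [0, 2, 0, 2] = [0, 2, 0, 2] -> [0, 2, 0, 2]
Stage 5 (SUM): sum[0..0]=0, sum[0..1]=2, sum[0..2]=2, sum[0..3]=4 -> [0, 2, 2, 4]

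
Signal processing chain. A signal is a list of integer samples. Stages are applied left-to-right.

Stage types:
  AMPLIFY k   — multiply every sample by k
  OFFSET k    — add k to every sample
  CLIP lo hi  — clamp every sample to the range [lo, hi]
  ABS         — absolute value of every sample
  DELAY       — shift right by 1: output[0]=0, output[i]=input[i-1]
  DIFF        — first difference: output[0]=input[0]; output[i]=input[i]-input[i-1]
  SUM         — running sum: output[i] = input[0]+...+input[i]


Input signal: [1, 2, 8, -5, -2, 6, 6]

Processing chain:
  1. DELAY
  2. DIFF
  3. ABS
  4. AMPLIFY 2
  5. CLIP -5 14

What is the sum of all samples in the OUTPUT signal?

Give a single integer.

Input: [1, 2, 8, -5, -2, 6, 6]
Stage 1 (DELAY): [0, 1, 2, 8, -5, -2, 6] = [0, 1, 2, 8, -5, -2, 6] -> [0, 1, 2, 8, -5, -2, 6]
Stage 2 (DIFF): s[0]=0, 1-0=1, 2-1=1, 8-2=6, -5-8=-13, -2--5=3, 6--2=8 -> [0, 1, 1, 6, -13, 3, 8]
Stage 3 (ABS): |0|=0, |1|=1, |1|=1, |6|=6, |-13|=13, |3|=3, |8|=8 -> [0, 1, 1, 6, 13, 3, 8]
Stage 4 (AMPLIFY 2): 0*2=0, 1*2=2, 1*2=2, 6*2=12, 13*2=26, 3*2=6, 8*2=16 -> [0, 2, 2, 12, 26, 6, 16]
Stage 5 (CLIP -5 14): clip(0,-5,14)=0, clip(2,-5,14)=2, clip(2,-5,14)=2, clip(12,-5,14)=12, clip(26,-5,14)=14, clip(6,-5,14)=6, clip(16,-5,14)=14 -> [0, 2, 2, 12, 14, 6, 14]
Output sum: 50

Answer: 50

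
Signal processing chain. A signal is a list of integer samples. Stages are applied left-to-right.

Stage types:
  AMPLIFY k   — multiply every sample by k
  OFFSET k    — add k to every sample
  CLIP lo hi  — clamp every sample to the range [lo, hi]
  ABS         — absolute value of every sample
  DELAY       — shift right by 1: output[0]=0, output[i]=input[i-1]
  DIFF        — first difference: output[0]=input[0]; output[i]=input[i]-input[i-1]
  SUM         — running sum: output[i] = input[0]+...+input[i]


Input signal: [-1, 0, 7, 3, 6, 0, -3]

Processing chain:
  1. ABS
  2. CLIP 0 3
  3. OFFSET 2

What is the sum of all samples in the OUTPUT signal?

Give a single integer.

Answer: 27

Derivation:
Input: [-1, 0, 7, 3, 6, 0, -3]
Stage 1 (ABS): |-1|=1, |0|=0, |7|=7, |3|=3, |6|=6, |0|=0, |-3|=3 -> [1, 0, 7, 3, 6, 0, 3]
Stage 2 (CLIP 0 3): clip(1,0,3)=1, clip(0,0,3)=0, clip(7,0,3)=3, clip(3,0,3)=3, clip(6,0,3)=3, clip(0,0,3)=0, clip(3,0,3)=3 -> [1, 0, 3, 3, 3, 0, 3]
Stage 3 (OFFSET 2): 1+2=3, 0+2=2, 3+2=5, 3+2=5, 3+2=5, 0+2=2, 3+2=5 -> [3, 2, 5, 5, 5, 2, 5]
Output sum: 27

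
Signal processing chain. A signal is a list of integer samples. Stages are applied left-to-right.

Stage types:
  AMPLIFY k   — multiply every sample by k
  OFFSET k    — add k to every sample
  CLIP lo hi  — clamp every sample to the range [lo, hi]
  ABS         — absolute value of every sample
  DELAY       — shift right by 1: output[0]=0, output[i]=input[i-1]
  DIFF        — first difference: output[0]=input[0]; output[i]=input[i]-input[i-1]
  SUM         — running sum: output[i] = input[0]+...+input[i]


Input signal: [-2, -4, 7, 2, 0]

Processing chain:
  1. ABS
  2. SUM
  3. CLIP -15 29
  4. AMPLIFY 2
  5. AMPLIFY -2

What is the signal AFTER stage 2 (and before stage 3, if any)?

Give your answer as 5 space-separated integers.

Answer: 2 6 13 15 15

Derivation:
Input: [-2, -4, 7, 2, 0]
Stage 1 (ABS): |-2|=2, |-4|=4, |7|=7, |2|=2, |0|=0 -> [2, 4, 7, 2, 0]
Stage 2 (SUM): sum[0..0]=2, sum[0..1]=6, sum[0..2]=13, sum[0..3]=15, sum[0..4]=15 -> [2, 6, 13, 15, 15]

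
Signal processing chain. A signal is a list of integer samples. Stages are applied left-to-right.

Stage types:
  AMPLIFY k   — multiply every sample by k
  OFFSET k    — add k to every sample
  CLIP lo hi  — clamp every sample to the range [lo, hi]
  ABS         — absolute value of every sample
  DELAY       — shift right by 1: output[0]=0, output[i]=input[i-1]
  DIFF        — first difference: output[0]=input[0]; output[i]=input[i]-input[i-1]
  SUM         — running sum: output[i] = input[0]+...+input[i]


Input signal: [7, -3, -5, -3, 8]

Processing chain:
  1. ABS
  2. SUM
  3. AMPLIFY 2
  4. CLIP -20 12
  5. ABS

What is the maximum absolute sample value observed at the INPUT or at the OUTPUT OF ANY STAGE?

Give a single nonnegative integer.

Answer: 52

Derivation:
Input: [7, -3, -5, -3, 8] (max |s|=8)
Stage 1 (ABS): |7|=7, |-3|=3, |-5|=5, |-3|=3, |8|=8 -> [7, 3, 5, 3, 8] (max |s|=8)
Stage 2 (SUM): sum[0..0]=7, sum[0..1]=10, sum[0..2]=15, sum[0..3]=18, sum[0..4]=26 -> [7, 10, 15, 18, 26] (max |s|=26)
Stage 3 (AMPLIFY 2): 7*2=14, 10*2=20, 15*2=30, 18*2=36, 26*2=52 -> [14, 20, 30, 36, 52] (max |s|=52)
Stage 4 (CLIP -20 12): clip(14,-20,12)=12, clip(20,-20,12)=12, clip(30,-20,12)=12, clip(36,-20,12)=12, clip(52,-20,12)=12 -> [12, 12, 12, 12, 12] (max |s|=12)
Stage 5 (ABS): |12|=12, |12|=12, |12|=12, |12|=12, |12|=12 -> [12, 12, 12, 12, 12] (max |s|=12)
Overall max amplitude: 52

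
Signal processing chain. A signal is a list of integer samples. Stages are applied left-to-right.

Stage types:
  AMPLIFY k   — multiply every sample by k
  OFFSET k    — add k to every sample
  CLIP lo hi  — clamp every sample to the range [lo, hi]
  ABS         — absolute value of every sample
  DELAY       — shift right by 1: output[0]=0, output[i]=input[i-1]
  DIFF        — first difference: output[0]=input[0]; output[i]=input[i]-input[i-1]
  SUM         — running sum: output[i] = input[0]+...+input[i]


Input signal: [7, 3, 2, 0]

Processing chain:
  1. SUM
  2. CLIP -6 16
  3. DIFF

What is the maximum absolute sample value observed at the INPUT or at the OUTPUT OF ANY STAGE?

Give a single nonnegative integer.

Answer: 12

Derivation:
Input: [7, 3, 2, 0] (max |s|=7)
Stage 1 (SUM): sum[0..0]=7, sum[0..1]=10, sum[0..2]=12, sum[0..3]=12 -> [7, 10, 12, 12] (max |s|=12)
Stage 2 (CLIP -6 16): clip(7,-6,16)=7, clip(10,-6,16)=10, clip(12,-6,16)=12, clip(12,-6,16)=12 -> [7, 10, 12, 12] (max |s|=12)
Stage 3 (DIFF): s[0]=7, 10-7=3, 12-10=2, 12-12=0 -> [7, 3, 2, 0] (max |s|=7)
Overall max amplitude: 12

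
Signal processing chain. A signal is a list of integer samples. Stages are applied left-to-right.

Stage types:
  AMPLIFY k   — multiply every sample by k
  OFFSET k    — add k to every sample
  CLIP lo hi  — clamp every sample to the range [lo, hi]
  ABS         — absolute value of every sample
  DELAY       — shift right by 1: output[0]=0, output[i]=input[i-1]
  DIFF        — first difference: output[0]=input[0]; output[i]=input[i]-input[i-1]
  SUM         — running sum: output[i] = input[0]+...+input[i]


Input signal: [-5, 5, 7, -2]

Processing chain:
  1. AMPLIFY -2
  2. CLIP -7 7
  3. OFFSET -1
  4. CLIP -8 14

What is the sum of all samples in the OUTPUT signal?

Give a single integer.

Answer: -7

Derivation:
Input: [-5, 5, 7, -2]
Stage 1 (AMPLIFY -2): -5*-2=10, 5*-2=-10, 7*-2=-14, -2*-2=4 -> [10, -10, -14, 4]
Stage 2 (CLIP -7 7): clip(10,-7,7)=7, clip(-10,-7,7)=-7, clip(-14,-7,7)=-7, clip(4,-7,7)=4 -> [7, -7, -7, 4]
Stage 3 (OFFSET -1): 7+-1=6, -7+-1=-8, -7+-1=-8, 4+-1=3 -> [6, -8, -8, 3]
Stage 4 (CLIP -8 14): clip(6,-8,14)=6, clip(-8,-8,14)=-8, clip(-8,-8,14)=-8, clip(3,-8,14)=3 -> [6, -8, -8, 3]
Output sum: -7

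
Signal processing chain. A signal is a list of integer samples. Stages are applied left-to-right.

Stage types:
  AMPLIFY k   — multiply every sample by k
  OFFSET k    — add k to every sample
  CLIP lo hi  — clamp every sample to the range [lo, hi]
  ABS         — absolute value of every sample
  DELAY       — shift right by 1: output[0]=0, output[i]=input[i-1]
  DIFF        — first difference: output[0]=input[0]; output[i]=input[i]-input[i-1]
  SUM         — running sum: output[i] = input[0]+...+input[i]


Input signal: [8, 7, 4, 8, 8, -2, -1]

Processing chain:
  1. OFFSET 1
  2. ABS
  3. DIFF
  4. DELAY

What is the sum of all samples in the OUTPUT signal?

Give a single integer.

Answer: 1

Derivation:
Input: [8, 7, 4, 8, 8, -2, -1]
Stage 1 (OFFSET 1): 8+1=9, 7+1=8, 4+1=5, 8+1=9, 8+1=9, -2+1=-1, -1+1=0 -> [9, 8, 5, 9, 9, -1, 0]
Stage 2 (ABS): |9|=9, |8|=8, |5|=5, |9|=9, |9|=9, |-1|=1, |0|=0 -> [9, 8, 5, 9, 9, 1, 0]
Stage 3 (DIFF): s[0]=9, 8-9=-1, 5-8=-3, 9-5=4, 9-9=0, 1-9=-8, 0-1=-1 -> [9, -1, -3, 4, 0, -8, -1]
Stage 4 (DELAY): [0, 9, -1, -3, 4, 0, -8] = [0, 9, -1, -3, 4, 0, -8] -> [0, 9, -1, -3, 4, 0, -8]
Output sum: 1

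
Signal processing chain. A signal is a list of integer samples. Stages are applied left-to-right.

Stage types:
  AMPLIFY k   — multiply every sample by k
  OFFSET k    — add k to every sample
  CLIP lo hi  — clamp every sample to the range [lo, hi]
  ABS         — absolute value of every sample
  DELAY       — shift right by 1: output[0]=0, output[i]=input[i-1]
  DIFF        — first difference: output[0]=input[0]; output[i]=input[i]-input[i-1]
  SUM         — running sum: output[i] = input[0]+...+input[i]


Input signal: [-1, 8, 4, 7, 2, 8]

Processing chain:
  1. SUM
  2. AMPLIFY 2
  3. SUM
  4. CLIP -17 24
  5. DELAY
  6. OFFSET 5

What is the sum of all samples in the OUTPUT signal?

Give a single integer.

Answer: 112

Derivation:
Input: [-1, 8, 4, 7, 2, 8]
Stage 1 (SUM): sum[0..0]=-1, sum[0..1]=7, sum[0..2]=11, sum[0..3]=18, sum[0..4]=20, sum[0..5]=28 -> [-1, 7, 11, 18, 20, 28]
Stage 2 (AMPLIFY 2): -1*2=-2, 7*2=14, 11*2=22, 18*2=36, 20*2=40, 28*2=56 -> [-2, 14, 22, 36, 40, 56]
Stage 3 (SUM): sum[0..0]=-2, sum[0..1]=12, sum[0..2]=34, sum[0..3]=70, sum[0..4]=110, sum[0..5]=166 -> [-2, 12, 34, 70, 110, 166]
Stage 4 (CLIP -17 24): clip(-2,-17,24)=-2, clip(12,-17,24)=12, clip(34,-17,24)=24, clip(70,-17,24)=24, clip(110,-17,24)=24, clip(166,-17,24)=24 -> [-2, 12, 24, 24, 24, 24]
Stage 5 (DELAY): [0, -2, 12, 24, 24, 24] = [0, -2, 12, 24, 24, 24] -> [0, -2, 12, 24, 24, 24]
Stage 6 (OFFSET 5): 0+5=5, -2+5=3, 12+5=17, 24+5=29, 24+5=29, 24+5=29 -> [5, 3, 17, 29, 29, 29]
Output sum: 112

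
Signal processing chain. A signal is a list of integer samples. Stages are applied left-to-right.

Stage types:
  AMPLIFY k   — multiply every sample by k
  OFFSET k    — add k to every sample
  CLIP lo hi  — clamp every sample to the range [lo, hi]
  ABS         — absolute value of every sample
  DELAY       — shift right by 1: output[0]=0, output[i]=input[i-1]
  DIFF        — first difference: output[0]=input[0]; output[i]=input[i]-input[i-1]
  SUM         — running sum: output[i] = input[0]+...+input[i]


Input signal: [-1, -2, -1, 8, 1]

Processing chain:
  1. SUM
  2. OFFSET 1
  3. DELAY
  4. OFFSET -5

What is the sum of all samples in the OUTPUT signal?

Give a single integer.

Answer: -25

Derivation:
Input: [-1, -2, -1, 8, 1]
Stage 1 (SUM): sum[0..0]=-1, sum[0..1]=-3, sum[0..2]=-4, sum[0..3]=4, sum[0..4]=5 -> [-1, -3, -4, 4, 5]
Stage 2 (OFFSET 1): -1+1=0, -3+1=-2, -4+1=-3, 4+1=5, 5+1=6 -> [0, -2, -3, 5, 6]
Stage 3 (DELAY): [0, 0, -2, -3, 5] = [0, 0, -2, -3, 5] -> [0, 0, -2, -3, 5]
Stage 4 (OFFSET -5): 0+-5=-5, 0+-5=-5, -2+-5=-7, -3+-5=-8, 5+-5=0 -> [-5, -5, -7, -8, 0]
Output sum: -25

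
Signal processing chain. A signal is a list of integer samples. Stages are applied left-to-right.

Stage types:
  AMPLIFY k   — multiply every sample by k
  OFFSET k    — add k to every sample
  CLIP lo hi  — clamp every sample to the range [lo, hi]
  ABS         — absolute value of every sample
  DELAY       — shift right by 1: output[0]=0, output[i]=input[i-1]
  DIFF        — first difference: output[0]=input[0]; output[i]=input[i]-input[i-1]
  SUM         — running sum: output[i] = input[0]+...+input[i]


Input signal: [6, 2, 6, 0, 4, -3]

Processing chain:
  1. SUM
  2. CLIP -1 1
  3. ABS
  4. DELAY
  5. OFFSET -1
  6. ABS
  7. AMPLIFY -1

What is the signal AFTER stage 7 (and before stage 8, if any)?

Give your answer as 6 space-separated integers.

Input: [6, 2, 6, 0, 4, -3]
Stage 1 (SUM): sum[0..0]=6, sum[0..1]=8, sum[0..2]=14, sum[0..3]=14, sum[0..4]=18, sum[0..5]=15 -> [6, 8, 14, 14, 18, 15]
Stage 2 (CLIP -1 1): clip(6,-1,1)=1, clip(8,-1,1)=1, clip(14,-1,1)=1, clip(14,-1,1)=1, clip(18,-1,1)=1, clip(15,-1,1)=1 -> [1, 1, 1, 1, 1, 1]
Stage 3 (ABS): |1|=1, |1|=1, |1|=1, |1|=1, |1|=1, |1|=1 -> [1, 1, 1, 1, 1, 1]
Stage 4 (DELAY): [0, 1, 1, 1, 1, 1] = [0, 1, 1, 1, 1, 1] -> [0, 1, 1, 1, 1, 1]
Stage 5 (OFFSET -1): 0+-1=-1, 1+-1=0, 1+-1=0, 1+-1=0, 1+-1=0, 1+-1=0 -> [-1, 0, 0, 0, 0, 0]
Stage 6 (ABS): |-1|=1, |0|=0, |0|=0, |0|=0, |0|=0, |0|=0 -> [1, 0, 0, 0, 0, 0]
Stage 7 (AMPLIFY -1): 1*-1=-1, 0*-1=0, 0*-1=0, 0*-1=0, 0*-1=0, 0*-1=0 -> [-1, 0, 0, 0, 0, 0]

Answer: -1 0 0 0 0 0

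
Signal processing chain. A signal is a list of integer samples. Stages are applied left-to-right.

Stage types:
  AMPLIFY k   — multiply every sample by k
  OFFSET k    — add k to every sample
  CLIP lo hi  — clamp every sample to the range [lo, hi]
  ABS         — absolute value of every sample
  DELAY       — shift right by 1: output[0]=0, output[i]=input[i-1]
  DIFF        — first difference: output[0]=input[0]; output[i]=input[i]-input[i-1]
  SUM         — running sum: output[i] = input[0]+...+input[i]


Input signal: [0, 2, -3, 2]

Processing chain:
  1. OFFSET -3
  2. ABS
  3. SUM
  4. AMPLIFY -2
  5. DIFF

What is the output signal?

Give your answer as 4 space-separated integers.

Input: [0, 2, -3, 2]
Stage 1 (OFFSET -3): 0+-3=-3, 2+-3=-1, -3+-3=-6, 2+-3=-1 -> [-3, -1, -6, -1]
Stage 2 (ABS): |-3|=3, |-1|=1, |-6|=6, |-1|=1 -> [3, 1, 6, 1]
Stage 3 (SUM): sum[0..0]=3, sum[0..1]=4, sum[0..2]=10, sum[0..3]=11 -> [3, 4, 10, 11]
Stage 4 (AMPLIFY -2): 3*-2=-6, 4*-2=-8, 10*-2=-20, 11*-2=-22 -> [-6, -8, -20, -22]
Stage 5 (DIFF): s[0]=-6, -8--6=-2, -20--8=-12, -22--20=-2 -> [-6, -2, -12, -2]

Answer: -6 -2 -12 -2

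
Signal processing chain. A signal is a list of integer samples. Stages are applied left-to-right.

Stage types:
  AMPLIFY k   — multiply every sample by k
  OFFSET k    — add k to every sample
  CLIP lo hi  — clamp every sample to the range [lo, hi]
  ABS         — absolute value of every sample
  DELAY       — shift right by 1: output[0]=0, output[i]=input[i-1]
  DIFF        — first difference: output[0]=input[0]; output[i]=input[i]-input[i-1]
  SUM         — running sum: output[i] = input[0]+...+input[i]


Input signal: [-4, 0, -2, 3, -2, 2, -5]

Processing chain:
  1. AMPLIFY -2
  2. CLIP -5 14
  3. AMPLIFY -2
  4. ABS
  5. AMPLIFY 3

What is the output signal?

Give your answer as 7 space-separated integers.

Input: [-4, 0, -2, 3, -2, 2, -5]
Stage 1 (AMPLIFY -2): -4*-2=8, 0*-2=0, -2*-2=4, 3*-2=-6, -2*-2=4, 2*-2=-4, -5*-2=10 -> [8, 0, 4, -6, 4, -4, 10]
Stage 2 (CLIP -5 14): clip(8,-5,14)=8, clip(0,-5,14)=0, clip(4,-5,14)=4, clip(-6,-5,14)=-5, clip(4,-5,14)=4, clip(-4,-5,14)=-4, clip(10,-5,14)=10 -> [8, 0, 4, -5, 4, -4, 10]
Stage 3 (AMPLIFY -2): 8*-2=-16, 0*-2=0, 4*-2=-8, -5*-2=10, 4*-2=-8, -4*-2=8, 10*-2=-20 -> [-16, 0, -8, 10, -8, 8, -20]
Stage 4 (ABS): |-16|=16, |0|=0, |-8|=8, |10|=10, |-8|=8, |8|=8, |-20|=20 -> [16, 0, 8, 10, 8, 8, 20]
Stage 5 (AMPLIFY 3): 16*3=48, 0*3=0, 8*3=24, 10*3=30, 8*3=24, 8*3=24, 20*3=60 -> [48, 0, 24, 30, 24, 24, 60]

Answer: 48 0 24 30 24 24 60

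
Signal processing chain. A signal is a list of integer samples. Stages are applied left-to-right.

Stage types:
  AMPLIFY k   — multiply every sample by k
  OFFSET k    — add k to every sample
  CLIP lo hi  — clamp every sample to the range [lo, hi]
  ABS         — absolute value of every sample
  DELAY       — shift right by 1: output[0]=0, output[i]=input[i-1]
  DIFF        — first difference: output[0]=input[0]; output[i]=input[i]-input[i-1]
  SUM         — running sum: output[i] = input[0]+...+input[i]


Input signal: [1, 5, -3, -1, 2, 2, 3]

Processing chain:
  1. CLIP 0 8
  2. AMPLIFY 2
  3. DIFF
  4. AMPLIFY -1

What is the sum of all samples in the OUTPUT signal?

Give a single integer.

Input: [1, 5, -3, -1, 2, 2, 3]
Stage 1 (CLIP 0 8): clip(1,0,8)=1, clip(5,0,8)=5, clip(-3,0,8)=0, clip(-1,0,8)=0, clip(2,0,8)=2, clip(2,0,8)=2, clip(3,0,8)=3 -> [1, 5, 0, 0, 2, 2, 3]
Stage 2 (AMPLIFY 2): 1*2=2, 5*2=10, 0*2=0, 0*2=0, 2*2=4, 2*2=4, 3*2=6 -> [2, 10, 0, 0, 4, 4, 6]
Stage 3 (DIFF): s[0]=2, 10-2=8, 0-10=-10, 0-0=0, 4-0=4, 4-4=0, 6-4=2 -> [2, 8, -10, 0, 4, 0, 2]
Stage 4 (AMPLIFY -1): 2*-1=-2, 8*-1=-8, -10*-1=10, 0*-1=0, 4*-1=-4, 0*-1=0, 2*-1=-2 -> [-2, -8, 10, 0, -4, 0, -2]
Output sum: -6

Answer: -6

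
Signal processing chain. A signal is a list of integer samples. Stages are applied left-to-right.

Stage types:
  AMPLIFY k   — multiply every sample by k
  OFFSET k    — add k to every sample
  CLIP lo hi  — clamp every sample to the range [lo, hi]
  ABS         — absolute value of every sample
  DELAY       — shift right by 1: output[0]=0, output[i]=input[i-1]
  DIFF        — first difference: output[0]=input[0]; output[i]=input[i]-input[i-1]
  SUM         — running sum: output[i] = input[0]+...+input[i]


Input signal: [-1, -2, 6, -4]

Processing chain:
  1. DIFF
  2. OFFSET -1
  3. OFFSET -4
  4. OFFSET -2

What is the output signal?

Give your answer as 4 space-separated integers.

Input: [-1, -2, 6, -4]
Stage 1 (DIFF): s[0]=-1, -2--1=-1, 6--2=8, -4-6=-10 -> [-1, -1, 8, -10]
Stage 2 (OFFSET -1): -1+-1=-2, -1+-1=-2, 8+-1=7, -10+-1=-11 -> [-2, -2, 7, -11]
Stage 3 (OFFSET -4): -2+-4=-6, -2+-4=-6, 7+-4=3, -11+-4=-15 -> [-6, -6, 3, -15]
Stage 4 (OFFSET -2): -6+-2=-8, -6+-2=-8, 3+-2=1, -15+-2=-17 -> [-8, -8, 1, -17]

Answer: -8 -8 1 -17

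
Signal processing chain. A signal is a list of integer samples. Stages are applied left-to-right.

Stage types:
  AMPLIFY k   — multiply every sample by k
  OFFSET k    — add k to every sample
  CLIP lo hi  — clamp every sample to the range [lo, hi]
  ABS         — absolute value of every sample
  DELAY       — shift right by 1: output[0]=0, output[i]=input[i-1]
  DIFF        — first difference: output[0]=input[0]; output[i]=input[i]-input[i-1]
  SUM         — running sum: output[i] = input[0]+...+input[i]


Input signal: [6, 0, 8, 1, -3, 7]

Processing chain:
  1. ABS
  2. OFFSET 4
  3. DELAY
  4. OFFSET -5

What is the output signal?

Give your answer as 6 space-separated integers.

Input: [6, 0, 8, 1, -3, 7]
Stage 1 (ABS): |6|=6, |0|=0, |8|=8, |1|=1, |-3|=3, |7|=7 -> [6, 0, 8, 1, 3, 7]
Stage 2 (OFFSET 4): 6+4=10, 0+4=4, 8+4=12, 1+4=5, 3+4=7, 7+4=11 -> [10, 4, 12, 5, 7, 11]
Stage 3 (DELAY): [0, 10, 4, 12, 5, 7] = [0, 10, 4, 12, 5, 7] -> [0, 10, 4, 12, 5, 7]
Stage 4 (OFFSET -5): 0+-5=-5, 10+-5=5, 4+-5=-1, 12+-5=7, 5+-5=0, 7+-5=2 -> [-5, 5, -1, 7, 0, 2]

Answer: -5 5 -1 7 0 2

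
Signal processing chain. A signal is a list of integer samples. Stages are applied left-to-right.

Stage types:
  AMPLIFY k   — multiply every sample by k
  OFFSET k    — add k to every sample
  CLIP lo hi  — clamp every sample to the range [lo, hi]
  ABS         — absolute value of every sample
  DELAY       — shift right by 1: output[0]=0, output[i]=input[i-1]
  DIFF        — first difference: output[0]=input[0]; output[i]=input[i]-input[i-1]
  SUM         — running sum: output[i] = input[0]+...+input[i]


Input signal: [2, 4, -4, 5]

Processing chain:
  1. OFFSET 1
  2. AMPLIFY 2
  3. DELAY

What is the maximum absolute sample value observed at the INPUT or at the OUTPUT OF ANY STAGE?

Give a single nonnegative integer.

Input: [2, 4, -4, 5] (max |s|=5)
Stage 1 (OFFSET 1): 2+1=3, 4+1=5, -4+1=-3, 5+1=6 -> [3, 5, -3, 6] (max |s|=6)
Stage 2 (AMPLIFY 2): 3*2=6, 5*2=10, -3*2=-6, 6*2=12 -> [6, 10, -6, 12] (max |s|=12)
Stage 3 (DELAY): [0, 6, 10, -6] = [0, 6, 10, -6] -> [0, 6, 10, -6] (max |s|=10)
Overall max amplitude: 12

Answer: 12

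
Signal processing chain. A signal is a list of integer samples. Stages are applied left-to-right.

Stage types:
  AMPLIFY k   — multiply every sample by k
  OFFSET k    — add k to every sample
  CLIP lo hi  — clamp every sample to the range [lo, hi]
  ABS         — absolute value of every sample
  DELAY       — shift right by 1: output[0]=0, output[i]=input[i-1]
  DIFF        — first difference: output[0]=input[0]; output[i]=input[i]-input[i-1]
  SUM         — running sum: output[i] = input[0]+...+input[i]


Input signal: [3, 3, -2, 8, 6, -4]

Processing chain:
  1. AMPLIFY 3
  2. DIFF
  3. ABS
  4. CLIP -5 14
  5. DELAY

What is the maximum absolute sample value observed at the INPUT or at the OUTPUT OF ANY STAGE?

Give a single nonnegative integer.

Answer: 30

Derivation:
Input: [3, 3, -2, 8, 6, -4] (max |s|=8)
Stage 1 (AMPLIFY 3): 3*3=9, 3*3=9, -2*3=-6, 8*3=24, 6*3=18, -4*3=-12 -> [9, 9, -6, 24, 18, -12] (max |s|=24)
Stage 2 (DIFF): s[0]=9, 9-9=0, -6-9=-15, 24--6=30, 18-24=-6, -12-18=-30 -> [9, 0, -15, 30, -6, -30] (max |s|=30)
Stage 3 (ABS): |9|=9, |0|=0, |-15|=15, |30|=30, |-6|=6, |-30|=30 -> [9, 0, 15, 30, 6, 30] (max |s|=30)
Stage 4 (CLIP -5 14): clip(9,-5,14)=9, clip(0,-5,14)=0, clip(15,-5,14)=14, clip(30,-5,14)=14, clip(6,-5,14)=6, clip(30,-5,14)=14 -> [9, 0, 14, 14, 6, 14] (max |s|=14)
Stage 5 (DELAY): [0, 9, 0, 14, 14, 6] = [0, 9, 0, 14, 14, 6] -> [0, 9, 0, 14, 14, 6] (max |s|=14)
Overall max amplitude: 30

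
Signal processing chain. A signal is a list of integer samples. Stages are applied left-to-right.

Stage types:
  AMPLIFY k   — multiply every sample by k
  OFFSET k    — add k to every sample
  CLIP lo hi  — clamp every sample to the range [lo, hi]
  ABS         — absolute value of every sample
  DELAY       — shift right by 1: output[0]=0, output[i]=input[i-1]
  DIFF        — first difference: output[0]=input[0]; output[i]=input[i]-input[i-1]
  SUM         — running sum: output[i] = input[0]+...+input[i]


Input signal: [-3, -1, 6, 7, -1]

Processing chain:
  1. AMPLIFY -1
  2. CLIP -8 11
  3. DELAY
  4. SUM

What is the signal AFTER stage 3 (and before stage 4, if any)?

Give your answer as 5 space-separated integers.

Answer: 0 3 1 -6 -7

Derivation:
Input: [-3, -1, 6, 7, -1]
Stage 1 (AMPLIFY -1): -3*-1=3, -1*-1=1, 6*-1=-6, 7*-1=-7, -1*-1=1 -> [3, 1, -6, -7, 1]
Stage 2 (CLIP -8 11): clip(3,-8,11)=3, clip(1,-8,11)=1, clip(-6,-8,11)=-6, clip(-7,-8,11)=-7, clip(1,-8,11)=1 -> [3, 1, -6, -7, 1]
Stage 3 (DELAY): [0, 3, 1, -6, -7] = [0, 3, 1, -6, -7] -> [0, 3, 1, -6, -7]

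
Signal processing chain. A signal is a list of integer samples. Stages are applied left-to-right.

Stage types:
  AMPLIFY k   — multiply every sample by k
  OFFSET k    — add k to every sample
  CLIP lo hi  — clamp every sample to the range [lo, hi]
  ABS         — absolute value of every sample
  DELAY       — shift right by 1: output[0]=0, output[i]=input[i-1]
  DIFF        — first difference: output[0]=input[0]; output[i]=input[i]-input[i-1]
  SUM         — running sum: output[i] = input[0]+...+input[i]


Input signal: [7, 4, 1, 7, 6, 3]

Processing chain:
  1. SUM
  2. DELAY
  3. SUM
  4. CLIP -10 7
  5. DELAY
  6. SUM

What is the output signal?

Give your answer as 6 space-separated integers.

Answer: 0 0 7 14 21 28

Derivation:
Input: [7, 4, 1, 7, 6, 3]
Stage 1 (SUM): sum[0..0]=7, sum[0..1]=11, sum[0..2]=12, sum[0..3]=19, sum[0..4]=25, sum[0..5]=28 -> [7, 11, 12, 19, 25, 28]
Stage 2 (DELAY): [0, 7, 11, 12, 19, 25] = [0, 7, 11, 12, 19, 25] -> [0, 7, 11, 12, 19, 25]
Stage 3 (SUM): sum[0..0]=0, sum[0..1]=7, sum[0..2]=18, sum[0..3]=30, sum[0..4]=49, sum[0..5]=74 -> [0, 7, 18, 30, 49, 74]
Stage 4 (CLIP -10 7): clip(0,-10,7)=0, clip(7,-10,7)=7, clip(18,-10,7)=7, clip(30,-10,7)=7, clip(49,-10,7)=7, clip(74,-10,7)=7 -> [0, 7, 7, 7, 7, 7]
Stage 5 (DELAY): [0, 0, 7, 7, 7, 7] = [0, 0, 7, 7, 7, 7] -> [0, 0, 7, 7, 7, 7]
Stage 6 (SUM): sum[0..0]=0, sum[0..1]=0, sum[0..2]=7, sum[0..3]=14, sum[0..4]=21, sum[0..5]=28 -> [0, 0, 7, 14, 21, 28]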